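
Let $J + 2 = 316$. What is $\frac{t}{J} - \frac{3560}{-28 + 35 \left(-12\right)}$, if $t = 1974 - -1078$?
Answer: $\frac{155321}{8792} \approx 17.666$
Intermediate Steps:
$J = 314$ ($J = -2 + 316 = 314$)
$t = 3052$ ($t = 1974 + 1078 = 3052$)
$\frac{t}{J} - \frac{3560}{-28 + 35 \left(-12\right)} = \frac{3052}{314} - \frac{3560}{-28 + 35 \left(-12\right)} = 3052 \cdot \frac{1}{314} - \frac{3560}{-28 - 420} = \frac{1526}{157} - \frac{3560}{-448} = \frac{1526}{157} - - \frac{445}{56} = \frac{1526}{157} + \frac{445}{56} = \frac{155321}{8792}$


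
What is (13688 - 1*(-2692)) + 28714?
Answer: 45094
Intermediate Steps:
(13688 - 1*(-2692)) + 28714 = (13688 + 2692) + 28714 = 16380 + 28714 = 45094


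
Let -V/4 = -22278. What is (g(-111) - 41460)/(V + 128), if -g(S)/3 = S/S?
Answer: -41463/89240 ≈ -0.46462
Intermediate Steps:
V = 89112 (V = -4*(-22278) = 89112)
g(S) = -3 (g(S) = -3*S/S = -3*1 = -3)
(g(-111) - 41460)/(V + 128) = (-3 - 41460)/(89112 + 128) = -41463/89240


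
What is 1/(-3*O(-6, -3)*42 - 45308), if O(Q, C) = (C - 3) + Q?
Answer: -1/43796 ≈ -2.2833e-5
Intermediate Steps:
O(Q, C) = -3 + C + Q (O(Q, C) = (-3 + C) + Q = -3 + C + Q)
1/(-3*O(-6, -3)*42 - 45308) = 1/(-3*(-3 - 3 - 6)*42 - 45308) = 1/(-3*(-12)*42 - 45308) = 1/(36*42 - 45308) = 1/(1512 - 45308) = 1/(-43796) = -1/43796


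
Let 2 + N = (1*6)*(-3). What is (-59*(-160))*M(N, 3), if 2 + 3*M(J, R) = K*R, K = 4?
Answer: 94400/3 ≈ 31467.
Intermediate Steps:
N = -20 (N = -2 + (1*6)*(-3) = -2 + 6*(-3) = -2 - 18 = -20)
M(J, R) = -2/3 + 4*R/3 (M(J, R) = -2/3 + (4*R)/3 = -2/3 + 4*R/3)
(-59*(-160))*M(N, 3) = (-59*(-160))*(-2/3 + (4/3)*3) = 9440*(-2/3 + 4) = 9440*(10/3) = 94400/3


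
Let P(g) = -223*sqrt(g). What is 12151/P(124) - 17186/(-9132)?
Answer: 8593/4566 - 12151*sqrt(31)/13826 ≈ -3.0113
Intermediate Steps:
12151/P(124) - 17186/(-9132) = 12151/((-446*sqrt(31))) - 17186/(-9132) = 12151/((-446*sqrt(31))) - 17186*(-1/9132) = 12151/((-446*sqrt(31))) + 8593/4566 = 12151*(-sqrt(31)/13826) + 8593/4566 = -12151*sqrt(31)/13826 + 8593/4566 = 8593/4566 - 12151*sqrt(31)/13826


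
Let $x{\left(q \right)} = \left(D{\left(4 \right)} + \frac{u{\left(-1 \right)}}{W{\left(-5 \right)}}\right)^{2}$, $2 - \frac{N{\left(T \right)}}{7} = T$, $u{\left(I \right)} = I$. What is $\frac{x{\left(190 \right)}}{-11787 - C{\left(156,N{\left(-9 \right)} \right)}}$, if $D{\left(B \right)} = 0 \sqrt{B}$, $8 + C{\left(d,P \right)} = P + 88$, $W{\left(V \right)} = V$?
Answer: $- \frac{1}{298600} \approx -3.349 \cdot 10^{-6}$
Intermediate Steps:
$N{\left(T \right)} = 14 - 7 T$
$C{\left(d,P \right)} = 80 + P$ ($C{\left(d,P \right)} = -8 + \left(P + 88\right) = -8 + \left(88 + P\right) = 80 + P$)
$D{\left(B \right)} = 0$
$x{\left(q \right)} = \frac{1}{25}$ ($x{\left(q \right)} = \left(0 - \frac{1}{-5}\right)^{2} = \left(0 - - \frac{1}{5}\right)^{2} = \left(0 + \frac{1}{5}\right)^{2} = \left(\frac{1}{5}\right)^{2} = \frac{1}{25}$)
$\frac{x{\left(190 \right)}}{-11787 - C{\left(156,N{\left(-9 \right)} \right)}} = \frac{1}{25 \left(-11787 - \left(80 + \left(14 - -63\right)\right)\right)} = \frac{1}{25 \left(-11787 - \left(80 + \left(14 + 63\right)\right)\right)} = \frac{1}{25 \left(-11787 - \left(80 + 77\right)\right)} = \frac{1}{25 \left(-11787 - 157\right)} = \frac{1}{25 \left(-11944\right)} = \frac{1}{25} \left(- \frac{1}{11944}\right) = - \frac{1}{298600}$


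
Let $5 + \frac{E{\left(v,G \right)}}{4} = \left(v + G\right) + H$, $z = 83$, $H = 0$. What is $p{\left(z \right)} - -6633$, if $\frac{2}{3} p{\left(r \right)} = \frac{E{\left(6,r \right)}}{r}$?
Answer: $\frac{551043}{83} \approx 6639.1$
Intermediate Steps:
$E{\left(v,G \right)} = -20 + 4 G + 4 v$ ($E{\left(v,G \right)} = -20 + 4 \left(\left(v + G\right) + 0\right) = -20 + 4 \left(\left(G + v\right) + 0\right) = -20 + 4 \left(G + v\right) = -20 + \left(4 G + 4 v\right) = -20 + 4 G + 4 v$)
$p{\left(r \right)} = \frac{3 \left(4 + 4 r\right)}{2 r}$ ($p{\left(r \right)} = \frac{3 \frac{-20 + 4 r + 4 \cdot 6}{r}}{2} = \frac{3 \frac{-20 + 4 r + 24}{r}}{2} = \frac{3 \frac{4 + 4 r}{r}}{2} = \frac{3 \left(4 + 4 r\right)}{2 r}$)
$p{\left(z \right)} - -6633 = \left(6 + \frac{6}{83}\right) - -6633 = \left(6 + 6 \cdot \frac{1}{83}\right) + 6633 = \left(6 + \frac{6}{83}\right) + 6633 = \frac{504}{83} + 6633 = \frac{551043}{83}$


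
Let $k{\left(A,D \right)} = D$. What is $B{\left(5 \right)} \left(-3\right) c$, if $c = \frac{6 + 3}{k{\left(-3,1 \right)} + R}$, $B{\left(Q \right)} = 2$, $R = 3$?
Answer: $- \frac{27}{2} \approx -13.5$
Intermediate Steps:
$c = \frac{9}{4}$ ($c = \frac{6 + 3}{1 + 3} = \frac{9}{4} \approx 2.25$)
$B{\left(5 \right)} \left(-3\right) c = 2 \left(-3\right) \frac{9}{4} = \left(-6\right) \frac{9}{4} = - \frac{27}{2}$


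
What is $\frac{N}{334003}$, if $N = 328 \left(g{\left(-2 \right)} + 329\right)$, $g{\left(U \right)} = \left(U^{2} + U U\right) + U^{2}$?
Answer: $\frac{111848}{334003} \approx 0.33487$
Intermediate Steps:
$g{\left(U \right)} = 3 U^{2}$ ($g{\left(U \right)} = \left(U^{2} + U^{2}\right) + U^{2} = 2 U^{2} + U^{2} = 3 U^{2}$)
$N = 111848$ ($N = 328 \left(3 \left(-2\right)^{2} + 329\right) = 328 \left(3 \cdot 4 + 329\right) = 328 \left(12 + 329\right) = 328 \cdot 341 = 111848$)
$\frac{N}{334003} = \frac{111848}{334003}$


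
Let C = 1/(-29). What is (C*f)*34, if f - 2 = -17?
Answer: 510/29 ≈ 17.586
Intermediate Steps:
f = -15 (f = 2 - 17 = -15)
C = -1/29 ≈ -0.034483
(C*f)*34 = -1/29*(-15)*34 = (15/29)*34 = 510/29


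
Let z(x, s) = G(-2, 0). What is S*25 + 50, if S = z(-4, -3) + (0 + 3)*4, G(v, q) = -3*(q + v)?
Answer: 500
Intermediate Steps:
G(v, q) = -3*q - 3*v
z(x, s) = 6 (z(x, s) = -3*0 - 3*(-2) = 0 + 6 = 6)
S = 18 (S = 6 + (0 + 3)*4 = 6 + 3*4 = 6 + 12 = 18)
S*25 + 50 = 18*25 + 50 = 450 + 50 = 500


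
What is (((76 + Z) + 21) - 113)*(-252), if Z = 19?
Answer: -756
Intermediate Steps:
(((76 + Z) + 21) - 113)*(-252) = (((76 + 19) + 21) - 113)*(-252) = ((95 + 21) - 113)*(-252) = (116 - 113)*(-252) = 3*(-252) = -756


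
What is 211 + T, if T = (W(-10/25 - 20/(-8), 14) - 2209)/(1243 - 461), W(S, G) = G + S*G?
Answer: 407091/1955 ≈ 208.23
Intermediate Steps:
W(S, G) = G + G*S
T = -5414/1955 (T = (14*(1 + (-10/25 - 20/(-8))) - 2209)/(1243 - 461) = (14*(1 + (-10*1/25 - 20*(-⅛))) - 2209)/782 = (14*(1 + (-⅖ + 5/2)) - 2209)*(1/782) = (14*(1 + 21/10) - 2209)*(1/782) = (14*(31/10) - 2209)*(1/782) = (217/5 - 2209)*(1/782) = -10828/5*1/782 = -5414/1955 ≈ -2.7693)
211 + T = 211 - 5414/1955 = 407091/1955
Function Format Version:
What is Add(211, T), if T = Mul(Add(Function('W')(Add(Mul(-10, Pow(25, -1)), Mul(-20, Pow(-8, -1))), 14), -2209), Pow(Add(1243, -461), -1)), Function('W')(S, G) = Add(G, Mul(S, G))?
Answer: Rational(407091, 1955) ≈ 208.23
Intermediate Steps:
Function('W')(S, G) = Add(G, Mul(G, S))
T = Rational(-5414, 1955) (T = Mul(Add(Mul(14, Add(1, Add(Mul(-10, Pow(25, -1)), Mul(-20, Pow(-8, -1))))), -2209), Pow(Add(1243, -461), -1)) = Mul(Add(Mul(14, Add(1, Add(Mul(-10, Rational(1, 25)), Mul(-20, Rational(-1, 8))))), -2209), Pow(782, -1)) = Mul(Add(Mul(14, Add(1, Add(Rational(-2, 5), Rational(5, 2)))), -2209), Rational(1, 782)) = Mul(Add(Mul(14, Add(1, Rational(21, 10))), -2209), Rational(1, 782)) = Mul(Add(Mul(14, Rational(31, 10)), -2209), Rational(1, 782)) = Mul(Add(Rational(217, 5), -2209), Rational(1, 782)) = Mul(Rational(-10828, 5), Rational(1, 782)) = Rational(-5414, 1955) ≈ -2.7693)
Add(211, T) = Add(211, Rational(-5414, 1955)) = Rational(407091, 1955)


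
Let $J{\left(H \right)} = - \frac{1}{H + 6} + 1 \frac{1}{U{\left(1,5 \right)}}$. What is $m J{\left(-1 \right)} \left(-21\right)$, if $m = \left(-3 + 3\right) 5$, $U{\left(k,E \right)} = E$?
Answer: $0$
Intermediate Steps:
$m = 0$ ($m = 0 \cdot 5 = 0$)
$J{\left(H \right)} = \frac{1}{5} - \frac{1}{6 + H}$ ($J{\left(H \right)} = - \frac{1}{H + 6} + 1 \cdot \frac{1}{5} = - \frac{1}{6 + H} + 1 \cdot \frac{1}{5} = - \frac{1}{6 + H} + \frac{1}{5} = \frac{1}{5} - \frac{1}{6 + H}$)
$m J{\left(-1 \right)} \left(-21\right) = 0 \frac{1 - 1}{5 \left(6 - 1\right)} \left(-21\right) = 0 \cdot \frac{1}{5} \cdot \frac{1}{5} \cdot 0 \left(-21\right) = 0 \cdot 0 \left(-21\right) = 0 \left(-21\right) = 0$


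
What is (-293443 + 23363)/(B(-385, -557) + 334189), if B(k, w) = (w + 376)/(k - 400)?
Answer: -106006400/131169273 ≈ -0.80816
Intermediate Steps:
B(k, w) = (376 + w)/(-400 + k)
(-293443 + 23363)/(B(-385, -557) + 334189) = (-293443 + 23363)/((376 - 557)/(-400 - 385) + 334189) = -270080/(-181/(-785) + 334189) = -270080/(-1/785*(-181) + 334189) = -270080/(181/785 + 334189) = -270080/262338546/785 = -270080*785/262338546 = -106006400/131169273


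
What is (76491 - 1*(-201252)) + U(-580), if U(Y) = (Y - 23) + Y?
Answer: 276560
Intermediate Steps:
U(Y) = -23 + 2*Y (U(Y) = (-23 + Y) + Y = -23 + 2*Y)
(76491 - 1*(-201252)) + U(-580) = (76491 - 1*(-201252)) + (-23 + 2*(-580)) = (76491 + 201252) + (-23 - 1160) = 277743 - 1183 = 276560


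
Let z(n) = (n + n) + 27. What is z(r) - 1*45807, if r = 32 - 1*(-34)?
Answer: -45648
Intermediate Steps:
r = 66 (r = 32 + 34 = 66)
z(n) = 27 + 2*n (z(n) = 2*n + 27 = 27 + 2*n)
z(r) - 1*45807 = (27 + 2*66) - 1*45807 = (27 + 132) - 45807 = 159 - 45807 = -45648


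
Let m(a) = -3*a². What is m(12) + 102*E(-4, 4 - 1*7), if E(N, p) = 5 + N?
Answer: -330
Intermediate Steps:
m(12) + 102*E(-4, 4 - 1*7) = -3*12² + 102*(5 - 4) = -3*144 + 102*1 = -432 + 102 = -330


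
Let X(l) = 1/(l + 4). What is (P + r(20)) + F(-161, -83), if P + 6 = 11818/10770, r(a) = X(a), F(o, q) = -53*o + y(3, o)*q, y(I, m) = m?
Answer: 943070267/43080 ≈ 21891.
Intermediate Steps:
X(l) = 1/(4 + l)
F(o, q) = -53*o + o*q
r(a) = 1/(4 + a)
P = -26401/5385 (P = -6 + 11818/10770 = -6 + 11818*(1/10770) = -6 + 5909/5385 = -26401/5385 ≈ -4.9027)
(P + r(20)) + F(-161, -83) = (-26401/5385 + 1/(4 + 20)) - 161*(-53 - 83) = (-26401/5385 + 1/24) - 161*(-136) = (-26401/5385 + 1/24) + 21896 = -209413/43080 + 21896 = 943070267/43080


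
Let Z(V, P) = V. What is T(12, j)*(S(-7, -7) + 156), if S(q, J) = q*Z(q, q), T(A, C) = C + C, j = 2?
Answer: 820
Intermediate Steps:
T(A, C) = 2*C
S(q, J) = q**2 (S(q, J) = q*q = q**2)
T(12, j)*(S(-7, -7) + 156) = (2*2)*((-7)**2 + 156) = 4*(49 + 156) = 4*205 = 820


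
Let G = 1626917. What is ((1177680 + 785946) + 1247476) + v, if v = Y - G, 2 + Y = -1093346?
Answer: 490837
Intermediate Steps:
Y = -1093348 (Y = -2 - 1093346 = -1093348)
v = -2720265 (v = -1093348 - 1*1626917 = -1093348 - 1626917 = -2720265)
((1177680 + 785946) + 1247476) + v = ((1177680 + 785946) + 1247476) - 2720265 = (1963626 + 1247476) - 2720265 = 3211102 - 2720265 = 490837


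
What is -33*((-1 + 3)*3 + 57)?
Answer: -2079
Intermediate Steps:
-33*((-1 + 3)*3 + 57) = -33*(2*3 + 57) = -33*(6 + 57) = -33*63 = -2079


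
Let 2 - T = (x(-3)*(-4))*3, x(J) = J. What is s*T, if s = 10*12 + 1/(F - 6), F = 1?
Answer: -20366/5 ≈ -4073.2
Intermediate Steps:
T = -34 (T = 2 - (-3*(-4))*3 = 2 - 12*3 = 2 - 1*36 = 2 - 36 = -34)
s = 599/5 (s = 10*12 + 1/(1 - 6) = 120 + 1/(-5) = 120 - ⅕ = 599/5 ≈ 119.80)
s*T = (599/5)*(-34) = -20366/5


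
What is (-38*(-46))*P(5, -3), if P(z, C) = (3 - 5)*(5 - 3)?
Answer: -6992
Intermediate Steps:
P(z, C) = -4 (P(z, C) = -2*2 = -4)
(-38*(-46))*P(5, -3) = -38*(-46)*(-4) = 1748*(-4) = -6992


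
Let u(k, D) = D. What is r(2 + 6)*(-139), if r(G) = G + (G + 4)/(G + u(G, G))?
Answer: -4865/4 ≈ -1216.3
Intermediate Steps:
r(G) = G + (4 + G)/(2*G) (r(G) = G + (G + 4)/(G + G) = G + (4 + G)/((2*G)) = G + (4 + G)*(1/(2*G)) = G + (4 + G)/(2*G))
r(2 + 6)*(-139) = (1/2 + (2 + 6) + 2/(2 + 6))*(-139) = (1/2 + 8 + 2/8)*(-139) = (1/2 + 8 + 2*(1/8))*(-139) = (1/2 + 8 + 1/4)*(-139) = (35/4)*(-139) = -4865/4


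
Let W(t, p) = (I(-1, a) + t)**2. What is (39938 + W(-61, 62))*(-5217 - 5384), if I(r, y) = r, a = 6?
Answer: -464132982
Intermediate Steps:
W(t, p) = (-1 + t)**2
(39938 + W(-61, 62))*(-5217 - 5384) = (39938 + (-1 - 61)**2)*(-5217 - 5384) = (39938 + (-62)**2)*(-10601) = (39938 + 3844)*(-10601) = 43782*(-10601) = -464132982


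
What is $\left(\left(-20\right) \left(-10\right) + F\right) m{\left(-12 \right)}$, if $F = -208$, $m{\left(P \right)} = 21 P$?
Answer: $2016$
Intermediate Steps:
$\left(\left(-20\right) \left(-10\right) + F\right) m{\left(-12 \right)} = \left(\left(-20\right) \left(-10\right) - 208\right) 21 \left(-12\right) = \left(200 - 208\right) \left(-252\right) = \left(-8\right) \left(-252\right) = 2016$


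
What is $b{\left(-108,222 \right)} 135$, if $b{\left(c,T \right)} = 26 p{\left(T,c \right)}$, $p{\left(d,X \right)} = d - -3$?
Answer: $789750$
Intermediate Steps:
$p{\left(d,X \right)} = 3 + d$ ($p{\left(d,X \right)} = d + 3 = 3 + d$)
$b{\left(c,T \right)} = 78 + 26 T$ ($b{\left(c,T \right)} = 26 \left(3 + T\right) = 78 + 26 T$)
$b{\left(-108,222 \right)} 135 = \left(78 + 26 \cdot 222\right) 135 = \left(78 + 5772\right) 135 = 5850 \cdot 135 = 789750$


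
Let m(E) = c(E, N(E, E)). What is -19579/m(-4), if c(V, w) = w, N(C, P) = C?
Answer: 19579/4 ≈ 4894.8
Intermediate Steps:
m(E) = E
-19579/m(-4) = -19579/(-4) = -19579*(-¼) = 19579/4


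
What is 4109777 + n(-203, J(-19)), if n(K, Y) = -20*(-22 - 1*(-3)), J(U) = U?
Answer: 4110157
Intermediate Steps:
n(K, Y) = 380 (n(K, Y) = -20*(-22 + 3) = -20*(-19) = 380)
4109777 + n(-203, J(-19)) = 4109777 + 380 = 4110157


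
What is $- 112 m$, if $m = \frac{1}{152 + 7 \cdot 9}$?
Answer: $- \frac{112}{215} \approx -0.52093$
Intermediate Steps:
$m = \frac{1}{215}$ ($m = \frac{1}{152 + 63} = \frac{1}{215} \approx 0.0046512$)
$- 112 m = \left(-112\right) \frac{1}{215} = - \frac{112}{215}$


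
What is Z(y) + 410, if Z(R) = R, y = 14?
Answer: 424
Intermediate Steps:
Z(y) + 410 = 14 + 410 = 424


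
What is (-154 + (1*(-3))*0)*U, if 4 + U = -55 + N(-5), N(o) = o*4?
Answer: 12166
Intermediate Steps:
N(o) = 4*o
U = -79 (U = -4 + (-55 + 4*(-5)) = -4 + (-55 - 20) = -4 - 75 = -79)
(-154 + (1*(-3))*0)*U = (-154 + (1*(-3))*0)*(-79) = (-154 - 3*0)*(-79) = (-154 + 0)*(-79) = -154*(-79) = 12166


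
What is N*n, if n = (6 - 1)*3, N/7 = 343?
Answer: 36015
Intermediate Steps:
N = 2401 (N = 7*343 = 2401)
n = 15 (n = 5*3 = 15)
N*n = 2401*15 = 36015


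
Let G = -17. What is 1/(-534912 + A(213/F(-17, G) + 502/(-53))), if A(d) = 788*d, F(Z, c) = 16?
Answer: -212/112759715 ≈ -1.8801e-6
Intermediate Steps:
1/(-534912 + A(213/F(-17, G) + 502/(-53))) = 1/(-534912 + 788*(213/16 + 502/(-53))) = 1/(-534912 + 788*(213*(1/16) + 502*(-1/53))) = 1/(-534912 + 788*(213/16 - 502/53)) = 1/(-534912 + 788*(3257/848)) = 1/(-534912 + 641629/212) = 1/(-112759715/212) = -212/112759715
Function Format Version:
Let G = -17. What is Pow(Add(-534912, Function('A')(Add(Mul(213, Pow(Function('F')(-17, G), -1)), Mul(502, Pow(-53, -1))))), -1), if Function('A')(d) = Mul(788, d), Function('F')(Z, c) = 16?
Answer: Rational(-212, 112759715) ≈ -1.8801e-6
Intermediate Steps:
Pow(Add(-534912, Function('A')(Add(Mul(213, Pow(Function('F')(-17, G), -1)), Mul(502, Pow(-53, -1))))), -1) = Pow(Add(-534912, Mul(788, Add(Mul(213, Pow(16, -1)), Mul(502, Pow(-53, -1))))), -1) = Pow(Add(-534912, Mul(788, Add(Mul(213, Rational(1, 16)), Mul(502, Rational(-1, 53))))), -1) = Pow(Add(-534912, Mul(788, Add(Rational(213, 16), Rational(-502, 53)))), -1) = Pow(Add(-534912, Mul(788, Rational(3257, 848))), -1) = Pow(Add(-534912, Rational(641629, 212)), -1) = Pow(Rational(-112759715, 212), -1) = Rational(-212, 112759715)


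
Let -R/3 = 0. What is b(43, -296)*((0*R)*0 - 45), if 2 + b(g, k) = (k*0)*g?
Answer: 90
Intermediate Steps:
R = 0 (R = -3*0 = 0)
b(g, k) = -2 (b(g, k) = -2 + (k*0)*g = -2 + 0*g = -2 + 0 = -2)
b(43, -296)*((0*R)*0 - 45) = -2*((0*0)*0 - 45) = -2*(0*0 - 45) = -2*(0 - 45) = -2*(-45) = 90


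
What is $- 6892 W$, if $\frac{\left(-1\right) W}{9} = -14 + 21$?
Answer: $434196$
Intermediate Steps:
$W = -63$ ($W = - 9 \left(-14 + 21\right) = \left(-9\right) 7 = -63$)
$- 6892 W = \left(-6892\right) \left(-63\right) = 434196$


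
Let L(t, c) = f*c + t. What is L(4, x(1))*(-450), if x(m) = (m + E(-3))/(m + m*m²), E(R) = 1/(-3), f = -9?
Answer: -450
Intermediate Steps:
E(R) = -⅓
x(m) = (-⅓ + m)/(m + m³) (x(m) = (m - ⅓)/(m + m*m²) = (-⅓ + m)/(m + m³))
L(t, c) = t - 9*c (L(t, c) = -9*c + t = t - 9*c)
L(4, x(1))*(-450) = (4 - 9*(-⅓ + 1)/(1*(1 + 1²)))*(-450) = (4 - 9*2/((1 + 1)*3))*(-450) = (4 - 9*2/(2*3))*(-450) = (4 - 9*⅓)*(-450) = (4 - 3)*(-450) = 1*(-450) = -450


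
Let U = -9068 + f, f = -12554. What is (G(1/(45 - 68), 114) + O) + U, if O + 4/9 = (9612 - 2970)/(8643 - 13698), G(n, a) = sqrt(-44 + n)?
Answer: -327924296/15165 + I*sqrt(23299)/23 ≈ -21624.0 + 6.6365*I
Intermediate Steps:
O = -26666/15165 (O = -4/9 + (9612 - 2970)/(8643 - 13698) = -4/9 + 6642/(-5055) = -4/9 + 6642*(-1/5055) = -4/9 - 2214/1685 = -26666/15165 ≈ -1.7584)
U = -21622 (U = -9068 - 12554 = -21622)
(G(1/(45 - 68), 114) + O) + U = (sqrt(-44 + 1/(45 - 68)) - 26666/15165) - 21622 = (sqrt(-44 + 1/(-23)) - 26666/15165) - 21622 = (sqrt(-44 - 1/23) - 26666/15165) - 21622 = (sqrt(-1013/23) - 26666/15165) - 21622 = (I*sqrt(23299)/23 - 26666/15165) - 21622 = (-26666/15165 + I*sqrt(23299)/23) - 21622 = -327924296/15165 + I*sqrt(23299)/23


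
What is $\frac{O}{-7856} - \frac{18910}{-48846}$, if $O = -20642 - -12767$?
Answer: $\frac{266609605}{191867088} \approx 1.3896$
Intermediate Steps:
$O = -7875$ ($O = -20642 + 12767 = -7875$)
$\frac{O}{-7856} - \frac{18910}{-48846} = - \frac{7875}{-7856} - \frac{18910}{-48846} = \left(-7875\right) \left(- \frac{1}{7856}\right) - - \frac{9455}{24423} = \frac{7875}{7856} + \frac{9455}{24423} = \frac{266609605}{191867088}$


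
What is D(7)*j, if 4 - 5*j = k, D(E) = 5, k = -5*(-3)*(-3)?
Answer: 49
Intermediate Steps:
k = -45 (k = 15*(-3) = -45)
j = 49/5 (j = ⅘ - ⅕*(-45) = ⅘ + 9 = 49/5 ≈ 9.8000)
D(7)*j = 5*(49/5) = 49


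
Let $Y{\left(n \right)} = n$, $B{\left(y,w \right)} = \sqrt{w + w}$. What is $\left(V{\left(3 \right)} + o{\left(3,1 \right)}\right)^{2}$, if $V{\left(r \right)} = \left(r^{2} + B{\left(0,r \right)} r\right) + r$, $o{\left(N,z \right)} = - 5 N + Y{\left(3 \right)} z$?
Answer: $54$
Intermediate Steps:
$B{\left(y,w \right)} = \sqrt{2} \sqrt{w}$ ($B{\left(y,w \right)} = \sqrt{2 w} = \sqrt{2} \sqrt{w}$)
$o{\left(N,z \right)} = - 5 N + 3 z$
$V{\left(r \right)} = r + r^{2} + \sqrt{2} r^{\frac{3}{2}}$ ($V{\left(r \right)} = \left(r^{2} + \sqrt{2} \sqrt{r} r\right) + r = \left(r^{2} + \sqrt{2} r^{\frac{3}{2}}\right) + r = r + r^{2} + \sqrt{2} r^{\frac{3}{2}}$)
$\left(V{\left(3 \right)} + o{\left(3,1 \right)}\right)^{2} = \left(3 \left(1 + 3 + \sqrt{2} \sqrt{3}\right) + \left(\left(-5\right) 3 + 3 \cdot 1\right)\right)^{2} = \left(3 \left(1 + 3 + \sqrt{6}\right) + \left(-15 + 3\right)\right)^{2} = \left(3 \left(4 + \sqrt{6}\right) - 12\right)^{2} = \left(\left(12 + 3 \sqrt{6}\right) - 12\right)^{2} = \left(3 \sqrt{6}\right)^{2} = 54$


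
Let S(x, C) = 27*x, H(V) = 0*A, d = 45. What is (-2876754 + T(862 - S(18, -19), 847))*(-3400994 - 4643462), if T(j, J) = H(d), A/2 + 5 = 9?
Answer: 23141920975824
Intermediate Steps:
A = 8 (A = -10 + 2*9 = -10 + 18 = 8)
H(V) = 0 (H(V) = 0*8 = 0)
T(j, J) = 0
(-2876754 + T(862 - S(18, -19), 847))*(-3400994 - 4643462) = (-2876754 + 0)*(-3400994 - 4643462) = -2876754*(-8044456) = 23141920975824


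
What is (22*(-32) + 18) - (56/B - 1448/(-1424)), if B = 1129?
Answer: -138074249/200962 ≈ -687.07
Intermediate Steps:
(22*(-32) + 18) - (56/B - 1448/(-1424)) = (22*(-32) + 18) - (56/1129 - 1448/(-1424)) = (-704 + 18) - (56*(1/1129) - 1448*(-1/1424)) = -686 - (56/1129 + 181/178) = -686 - 1*214317/200962 = -686 - 214317/200962 = -138074249/200962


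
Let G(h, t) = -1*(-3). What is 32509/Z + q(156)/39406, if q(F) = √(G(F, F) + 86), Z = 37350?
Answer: 32509/37350 + √89/39406 ≈ 0.87063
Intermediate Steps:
G(h, t) = 3
q(F) = √89 (q(F) = √(3 + 86) = √89)
32509/Z + q(156)/39406 = 32509/37350 + √89/39406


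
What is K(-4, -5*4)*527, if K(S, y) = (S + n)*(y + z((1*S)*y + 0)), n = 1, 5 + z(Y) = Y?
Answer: -86955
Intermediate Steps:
z(Y) = -5 + Y
K(S, y) = (1 + S)*(-5 + y + S*y) (K(S, y) = (S + 1)*(y + (-5 + ((1*S)*y + 0))) = (1 + S)*(y + (-5 + (S*y + 0))) = (1 + S)*(y + (-5 + S*y)) = (1 + S)*(-5 + y + S*y))
K(-4, -5*4)*527 = (-5 - 5*4 - 4*(-5 - (-20)*4) + 2*(-4)*(-5*4))*527 = (-5 - 20 - 4*(-5 - 4*(-20)) + 2*(-4)*(-20))*527 = (-5 - 20 - 4*(-5 + 80) + 160)*527 = (-5 - 20 - 4*75 + 160)*527 = (-5 - 20 - 300 + 160)*527 = -165*527 = -86955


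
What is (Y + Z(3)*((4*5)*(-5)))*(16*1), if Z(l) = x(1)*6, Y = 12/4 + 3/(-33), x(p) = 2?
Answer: -210688/11 ≈ -19153.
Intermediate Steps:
Y = 32/11 (Y = 12*(¼) + 3*(-1/33) = 3 - 1/11 = 32/11 ≈ 2.9091)
Z(l) = 12 (Z(l) = 2*6 = 12)
(Y + Z(3)*((4*5)*(-5)))*(16*1) = (32/11 + 12*((4*5)*(-5)))*(16*1) = (32/11 + 12*(20*(-5)))*16 = (32/11 + 12*(-100))*16 = (32/11 - 1200)*16 = -13168/11*16 = -210688/11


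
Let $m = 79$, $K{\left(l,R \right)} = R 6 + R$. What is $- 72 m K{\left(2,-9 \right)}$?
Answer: $358344$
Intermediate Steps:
$K{\left(l,R \right)} = 7 R$ ($K{\left(l,R \right)} = 6 R + R = 7 R$)
$- 72 m K{\left(2,-9 \right)} = \left(-72\right) 79 \cdot 7 \left(-9\right) = \left(-5688\right) \left(-63\right) = 358344$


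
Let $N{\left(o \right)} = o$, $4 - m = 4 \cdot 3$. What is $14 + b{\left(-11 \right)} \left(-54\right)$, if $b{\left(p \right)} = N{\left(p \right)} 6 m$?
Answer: $-28498$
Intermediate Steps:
$m = -8$ ($m = 4 - 4 \cdot 3 = 4 - 12 = -8$)
$b{\left(p \right)} = - 48 p$ ($b{\left(p \right)} = p 6 \left(-8\right) = 6 p \left(-8\right) = - 48 p$)
$14 + b{\left(-11 \right)} \left(-54\right) = 14 + \left(-48\right) \left(-11\right) \left(-54\right) = 14 + 528 \left(-54\right) = 14 - 28512 = -28498$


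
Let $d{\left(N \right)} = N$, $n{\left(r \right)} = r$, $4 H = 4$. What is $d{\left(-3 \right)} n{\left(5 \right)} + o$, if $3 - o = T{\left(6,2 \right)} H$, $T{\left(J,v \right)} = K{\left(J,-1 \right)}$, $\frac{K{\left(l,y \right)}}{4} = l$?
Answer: $-36$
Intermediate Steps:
$H = 1$ ($H = \frac{1}{4} \cdot 4 = 1$)
$K{\left(l,y \right)} = 4 l$
$T{\left(J,v \right)} = 4 J$
$o = -21$ ($o = 3 - 4 \cdot 6 \cdot 1 = 3 - 24 \cdot 1 = 3 - 24 = -21$)
$d{\left(-3 \right)} n{\left(5 \right)} + o = \left(-3\right) 5 - 21 = -15 - 21 = -36$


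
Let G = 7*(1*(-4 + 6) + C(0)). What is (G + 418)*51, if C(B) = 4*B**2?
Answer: 22032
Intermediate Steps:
G = 14 (G = 7*(1*(-4 + 6) + 4*0**2) = 7*(1*2 + 4*0) = 7*(2 + 0) = 7*2 = 14)
(G + 418)*51 = (14 + 418)*51 = 432*51 = 22032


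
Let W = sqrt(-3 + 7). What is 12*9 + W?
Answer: 110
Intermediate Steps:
W = 2 (W = sqrt(4) = 2)
12*9 + W = 12*9 + 2 = 108 + 2 = 110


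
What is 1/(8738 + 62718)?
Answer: 1/71456 ≈ 1.3995e-5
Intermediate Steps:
1/(8738 + 62718) = 1/71456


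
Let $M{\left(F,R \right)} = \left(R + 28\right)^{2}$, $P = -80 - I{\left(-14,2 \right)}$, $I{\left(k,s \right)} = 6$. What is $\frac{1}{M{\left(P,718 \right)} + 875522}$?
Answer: $\frac{1}{1432038} \approx 6.9831 \cdot 10^{-7}$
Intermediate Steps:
$P = -86$ ($P = -80 - 6 = -86$)
$M{\left(F,R \right)} = \left(28 + R\right)^{2}$
$\frac{1}{M{\left(P,718 \right)} + 875522} = \frac{1}{\left(28 + 718\right)^{2} + 875522} = \frac{1}{746^{2} + 875522} = \frac{1}{556516 + 875522} = \frac{1}{1432038}$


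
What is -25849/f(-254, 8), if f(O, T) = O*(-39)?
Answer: -25849/9906 ≈ -2.6094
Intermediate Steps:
f(O, T) = -39*O
-25849/f(-254, 8) = -25849/((-39*(-254))) = -25849/9906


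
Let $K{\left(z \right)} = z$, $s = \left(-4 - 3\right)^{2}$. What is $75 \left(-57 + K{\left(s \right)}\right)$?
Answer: $-600$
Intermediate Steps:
$s = 49$ ($s = \left(-7\right)^{2} = 49$)
$75 \left(-57 + K{\left(s \right)}\right) = 75 \left(-57 + 49\right) = 75 \left(-8\right) = -600$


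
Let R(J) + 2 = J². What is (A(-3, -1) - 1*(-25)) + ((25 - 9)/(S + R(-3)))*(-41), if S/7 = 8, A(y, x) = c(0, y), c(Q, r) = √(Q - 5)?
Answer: 919/63 + I*√5 ≈ 14.587 + 2.2361*I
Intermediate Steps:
c(Q, r) = √(-5 + Q)
A(y, x) = I*√5 (A(y, x) = √(-5 + 0) = √(-5) = I*√5)
S = 56 (S = 7*8 = 56)
R(J) = -2 + J²
(A(-3, -1) - 1*(-25)) + ((25 - 9)/(S + R(-3)))*(-41) = (I*√5 - 1*(-25)) + ((25 - 9)/(56 + (-2 + (-3)²)))*(-41) = (I*√5 + 25) + (16/(56 + (-2 + 9)))*(-41) = (25 + I*√5) + (16/(56 + 7))*(-41) = (25 + I*√5) + (16/63)*(-41) = (25 + I*√5) - 656/63 = 919/63 + I*√5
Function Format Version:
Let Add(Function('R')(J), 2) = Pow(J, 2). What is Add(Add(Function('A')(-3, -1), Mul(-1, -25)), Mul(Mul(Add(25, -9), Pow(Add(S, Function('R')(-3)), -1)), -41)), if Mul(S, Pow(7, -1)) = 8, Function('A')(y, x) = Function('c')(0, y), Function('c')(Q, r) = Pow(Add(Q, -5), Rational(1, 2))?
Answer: Add(Rational(919, 63), Mul(I, Pow(5, Rational(1, 2)))) ≈ Add(14.587, Mul(2.2361, I))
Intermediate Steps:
Function('c')(Q, r) = Pow(Add(-5, Q), Rational(1, 2))
Function('A')(y, x) = Mul(I, Pow(5, Rational(1, 2))) (Function('A')(y, x) = Pow(Add(-5, 0), Rational(1, 2)) = Pow(-5, Rational(1, 2)) = Mul(I, Pow(5, Rational(1, 2))))
S = 56 (S = Mul(7, 8) = 56)
Function('R')(J) = Add(-2, Pow(J, 2))
Add(Add(Function('A')(-3, -1), Mul(-1, -25)), Mul(Mul(Add(25, -9), Pow(Add(S, Function('R')(-3)), -1)), -41)) = Add(Add(Mul(I, Pow(5, Rational(1, 2))), Mul(-1, -25)), Mul(Mul(Add(25, -9), Pow(Add(56, Add(-2, Pow(-3, 2))), -1)), -41)) = Add(Add(Mul(I, Pow(5, Rational(1, 2))), 25), Mul(Mul(16, Pow(Add(56, Add(-2, 9)), -1)), -41)) = Add(Add(25, Mul(I, Pow(5, Rational(1, 2)))), Mul(Mul(16, Pow(Add(56, 7), -1)), -41)) = Add(Add(25, Mul(I, Pow(5, Rational(1, 2)))), Mul(Mul(16, Pow(63, -1)), -41)) = Add(Add(25, Mul(I, Pow(5, Rational(1, 2)))), Mul(Mul(16, Rational(1, 63)), -41)) = Add(Add(25, Mul(I, Pow(5, Rational(1, 2)))), Mul(Rational(16, 63), -41)) = Add(Add(25, Mul(I, Pow(5, Rational(1, 2)))), Rational(-656, 63)) = Add(Rational(919, 63), Mul(I, Pow(5, Rational(1, 2))))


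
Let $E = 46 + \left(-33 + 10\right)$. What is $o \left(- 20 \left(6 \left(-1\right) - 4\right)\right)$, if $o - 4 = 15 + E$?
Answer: $8400$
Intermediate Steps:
$E = 23$ ($E = 46 - 23 = 23$)
$o = 42$ ($o = 4 + \left(15 + 23\right) = 4 + 38 = 42$)
$o \left(- 20 \left(6 \left(-1\right) - 4\right)\right) = 42 \left(- 20 \left(6 \left(-1\right) - 4\right)\right) = 42 \left(- 20 \left(-6 - 4\right)\right) = 42 \left(\left(-20\right) \left(-10\right)\right) = 42 \cdot 200 = 8400$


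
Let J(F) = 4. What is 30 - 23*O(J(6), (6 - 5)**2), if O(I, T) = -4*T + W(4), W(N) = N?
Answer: 30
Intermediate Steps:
O(I, T) = 4 - 4*T (O(I, T) = -4*T + 4 = 4 - 4*T)
30 - 23*O(J(6), (6 - 5)**2) = 30 - 23*(4 - 4*(6 - 5)**2) = 30 - 23*(4 - 4*1**2) = 30 - 23*(4 - 4*1) = 30 - 23*(4 - 4) = 30 - 23*0 = 30 + 0 = 30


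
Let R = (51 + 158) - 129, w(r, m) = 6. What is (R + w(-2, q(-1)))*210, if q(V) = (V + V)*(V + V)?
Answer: 18060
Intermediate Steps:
q(V) = 4*V² (q(V) = (2*V)*(2*V) = 4*V²)
R = 80 (R = 209 - 129 = 80)
(R + w(-2, q(-1)))*210 = (80 + 6)*210 = 86*210 = 18060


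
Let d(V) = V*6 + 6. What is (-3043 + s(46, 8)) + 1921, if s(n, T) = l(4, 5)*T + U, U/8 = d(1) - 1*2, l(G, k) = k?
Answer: -1002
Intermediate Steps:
d(V) = 6 + 6*V (d(V) = 6*V + 6 = 6 + 6*V)
U = 80 (U = 8*((6 + 6*1) - 1*2) = 8*((6 + 6) - 2) = 8*(12 - 2) = 8*10 = 80)
s(n, T) = 80 + 5*T (s(n, T) = 5*T + 80 = 80 + 5*T)
(-3043 + s(46, 8)) + 1921 = (-3043 + (80 + 5*8)) + 1921 = (-3043 + (80 + 40)) + 1921 = (-3043 + 120) + 1921 = -2923 + 1921 = -1002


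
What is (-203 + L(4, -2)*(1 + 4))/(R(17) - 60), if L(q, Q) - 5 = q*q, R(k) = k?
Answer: 98/43 ≈ 2.2791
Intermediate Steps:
L(q, Q) = 5 + q**2 (L(q, Q) = 5 + q*q = 5 + q**2)
(-203 + L(4, -2)*(1 + 4))/(R(17) - 60) = (-203 + (5 + 4**2)*(1 + 4))/(17 - 60) = (-203 + (5 + 16)*5)/(-43) = (-203 + 21*5)*(-1/43) = (-203 + 105)*(-1/43) = -98*(-1/43) = 98/43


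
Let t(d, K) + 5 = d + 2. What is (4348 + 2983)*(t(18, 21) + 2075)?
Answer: 15321790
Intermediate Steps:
t(d, K) = -3 + d (t(d, K) = -5 + (d + 2) = -5 + (2 + d) = -3 + d)
(4348 + 2983)*(t(18, 21) + 2075) = (4348 + 2983)*((-3 + 18) + 2075) = 7331*(15 + 2075) = 7331*2090 = 15321790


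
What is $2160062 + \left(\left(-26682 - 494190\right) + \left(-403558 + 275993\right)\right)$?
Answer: $1511625$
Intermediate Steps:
$2160062 + \left(\left(-26682 - 494190\right) + \left(-403558 + 275993\right)\right) = 2160062 - 648437 = 1511625$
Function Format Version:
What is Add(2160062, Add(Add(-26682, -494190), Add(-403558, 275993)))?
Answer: 1511625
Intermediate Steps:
Add(2160062, Add(Add(-26682, -494190), Add(-403558, 275993))) = Add(2160062, Add(-520872, -127565)) = Add(2160062, -648437) = 1511625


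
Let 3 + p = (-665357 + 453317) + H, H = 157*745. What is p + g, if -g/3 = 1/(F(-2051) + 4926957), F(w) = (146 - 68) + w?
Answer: -468257628755/4924984 ≈ -95078.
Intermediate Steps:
H = 116965
F(w) = 78 + w
g = -3/4924984 (g = -3/((78 - 2051) + 4926957) = -3/(-1973 + 4926957) = -3/4924984 ≈ -6.0914e-7)
p = -95078 (p = -3 + ((-665357 + 453317) + 116965) = -3 + (-212040 + 116965) = -3 - 95075 = -95078)
p + g = -95078 - 3/4924984 = -468257628755/4924984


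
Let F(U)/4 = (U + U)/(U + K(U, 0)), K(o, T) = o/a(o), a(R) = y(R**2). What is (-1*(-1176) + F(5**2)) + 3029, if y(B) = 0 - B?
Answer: 328615/78 ≈ 4213.0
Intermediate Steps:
y(B) = -B
a(R) = -R**2
K(o, T) = -1/o (K(o, T) = o/((-o**2)) = o*(-1/o**2) = -1/o)
F(U) = 8*U/(U - 1/U) (F(U) = 4*((U + U)/(U - 1/U)) = 4*((2*U)/(U - 1/U)) = 4*(2*U/(U - 1/U)) = 8*U/(U - 1/U))
(-1*(-1176) + F(5**2)) + 3029 = (-1*(-1176) + 8*(5**2)**2/(-1 + (5**2)**2)) + 3029 = (1176 + 8*25**2/(-1 + 25**2)) + 3029 = (1176 + 8*625/(-1 + 625)) + 3029 = (1176 + 8*625/624) + 3029 = (1176 + 8*625*(1/624)) + 3029 = (1176 + 625/78) + 3029 = 92353/78 + 3029 = 328615/78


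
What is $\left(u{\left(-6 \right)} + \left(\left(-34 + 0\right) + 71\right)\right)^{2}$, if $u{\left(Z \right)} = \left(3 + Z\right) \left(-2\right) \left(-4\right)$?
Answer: $169$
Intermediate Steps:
$u{\left(Z \right)} = 24 + 8 Z$ ($u{\left(Z \right)} = \left(-6 - 2 Z\right) \left(-4\right) = 24 + 8 Z$)
$\left(u{\left(-6 \right)} + \left(\left(-34 + 0\right) + 71\right)\right)^{2} = \left(\left(24 + 8 \left(-6\right)\right) + \left(\left(-34 + 0\right) + 71\right)\right)^{2} = \left(\left(24 - 48\right) + \left(-34 + 71\right)\right)^{2} = \left(-24 + 37\right)^{2} = 13^{2} = 169$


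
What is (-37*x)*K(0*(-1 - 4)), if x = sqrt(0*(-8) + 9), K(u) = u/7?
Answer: 0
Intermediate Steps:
K(u) = u/7 (K(u) = u*(1/7) = u/7)
x = 3 (x = sqrt(0 + 9) = sqrt(9) = 3)
(-37*x)*K(0*(-1 - 4)) = (-37*3)*((0*(-1 - 4))/7) = -111*0*(-5)/7 = -111*0/7 = -111*0 = 0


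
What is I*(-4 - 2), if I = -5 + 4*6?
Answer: -114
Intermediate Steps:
I = 19 (I = -5 + 24 = 19)
I*(-4 - 2) = 19*(-4 - 2) = 19*(-6) = -114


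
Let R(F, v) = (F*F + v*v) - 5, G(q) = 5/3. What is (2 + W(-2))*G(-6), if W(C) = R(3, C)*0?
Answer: 10/3 ≈ 3.3333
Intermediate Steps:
G(q) = 5/3 (G(q) = 5*(⅓) = 5/3)
R(F, v) = -5 + F² + v² (R(F, v) = (F² + v²) - 5 = -5 + F² + v²)
W(C) = 0 (W(C) = (-5 + 3² + C²)*0 = (-5 + 9 + C²)*0 = (4 + C²)*0 = 0)
(2 + W(-2))*G(-6) = (2 + 0)*(5/3) = 2*(5/3) = 10/3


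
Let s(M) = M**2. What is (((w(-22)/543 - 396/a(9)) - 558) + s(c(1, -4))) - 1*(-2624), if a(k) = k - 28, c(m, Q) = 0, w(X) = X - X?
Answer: 39650/19 ≈ 2086.8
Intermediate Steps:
w(X) = 0
a(k) = -28 + k
(((w(-22)/543 - 396/a(9)) - 558) + s(c(1, -4))) - 1*(-2624) = (((0/543 - 396/(-28 + 9)) - 558) + 0**2) - 1*(-2624) = (((0*(1/543) - 396/(-19)) - 558) + 0) + 2624 = (((0 - 396*(-1/19)) - 558) + 0) + 2624 = (((0 + 396/19) - 558) + 0) + 2624 = ((396/19 - 558) + 0) + 2624 = (-10206/19 + 0) + 2624 = -10206/19 + 2624 = 39650/19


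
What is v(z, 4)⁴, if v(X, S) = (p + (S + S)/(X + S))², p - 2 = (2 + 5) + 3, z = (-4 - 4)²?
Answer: 3242931408352297216/6975757441 ≈ 4.6489e+8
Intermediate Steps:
z = 64 (z = (-8)² = 64)
p = 12 (p = 2 + ((2 + 5) + 3) = 2 + (7 + 3) = 2 + 10 = 12)
v(X, S) = (12 + 2*S/(S + X))² (v(X, S) = (12 + (S + S)/(X + S))² = (12 + (2*S)/(S + X))² = (12 + 2*S/(S + X))²)
v(z, 4)⁴ = (4*(6*64 + 7*4)²/(4 + 64)²)⁴ = (4*(384 + 28)²/68²)⁴ = (4*(1/4624)*412²)⁴ = (4*(1/4624)*169744)⁴ = (42436/289)⁴ = 3242931408352297216/6975757441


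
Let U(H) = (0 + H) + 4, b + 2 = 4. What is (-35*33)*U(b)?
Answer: -6930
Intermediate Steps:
b = 2 (b = -2 + 4 = 2)
U(H) = 4 + H (U(H) = H + 4 = 4 + H)
(-35*33)*U(b) = (-35*33)*(4 + 2) = -1155*6 = -6930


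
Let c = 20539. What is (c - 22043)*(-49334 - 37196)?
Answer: 130141120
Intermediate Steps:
(c - 22043)*(-49334 - 37196) = (20539 - 22043)*(-49334 - 37196) = -1504*(-86530) = 130141120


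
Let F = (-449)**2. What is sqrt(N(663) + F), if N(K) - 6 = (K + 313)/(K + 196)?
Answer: sqrt(148762813151)/859 ≈ 449.01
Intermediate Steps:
F = 201601
N(K) = 6 + (313 + K)/(196 + K) (N(K) = 6 + (K + 313)/(K + 196) = 6 + (313 + K)/(196 + K))
sqrt(N(663) + F) = sqrt((1489 + 7*663)/(196 + 663) + 201601) = sqrt((1489 + 4641)/859 + 201601) = sqrt((1/859)*6130 + 201601) = sqrt(6130/859 + 201601) = sqrt(173181389/859) = sqrt(148762813151)/859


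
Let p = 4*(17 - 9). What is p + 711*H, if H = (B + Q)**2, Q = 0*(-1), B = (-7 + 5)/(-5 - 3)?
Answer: 1223/16 ≈ 76.438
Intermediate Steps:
B = 1/4 (B = -2/(-8) = -2*(-1/8) = 1/4 ≈ 0.25000)
p = 32 (p = 4*8 = 32)
Q = 0
H = 1/16 (H = (1/4 + 0)**2 = (1/4)**2 = 1/16 ≈ 0.062500)
p + 711*H = 32 + 711*(1/16) = 32 + 711/16 = 1223/16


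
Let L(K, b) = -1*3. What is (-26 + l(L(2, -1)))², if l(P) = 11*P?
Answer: 3481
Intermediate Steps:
L(K, b) = -3
(-26 + l(L(2, -1)))² = (-26 + 11*(-3))² = (-26 - 33)² = (-59)² = 3481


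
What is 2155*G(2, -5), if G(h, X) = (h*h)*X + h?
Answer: -38790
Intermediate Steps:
G(h, X) = h + X*h² (G(h, X) = h²*X + h = X*h² + h = h + X*h²)
2155*G(2, -5) = 2155*(2*(1 - 5*2)) = 2155*(2*(1 - 10)) = 2155*(2*(-9)) = 2155*(-18) = -38790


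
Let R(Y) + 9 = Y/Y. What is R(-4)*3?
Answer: -24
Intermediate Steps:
R(Y) = -8 (R(Y) = -9 + Y/Y = -9 + 1 = -8)
R(-4)*3 = -8*3 = -24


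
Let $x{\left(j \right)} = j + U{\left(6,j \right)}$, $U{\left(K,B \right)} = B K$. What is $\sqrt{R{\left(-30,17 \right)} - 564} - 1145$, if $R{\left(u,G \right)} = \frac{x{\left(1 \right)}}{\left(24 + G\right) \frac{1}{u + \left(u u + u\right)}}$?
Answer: $-1145 + \frac{6 i \sqrt{19639}}{41} \approx -1145.0 + 20.508 i$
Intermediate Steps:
$x{\left(j \right)} = 7 j$ ($x{\left(j \right)} = j + j 6 = j + 6 j = 7 j$)
$R{\left(u,G \right)} = \frac{7 \left(u^{2} + 2 u\right)}{24 + G}$ ($R{\left(u,G \right)} = \frac{7 \cdot 1}{\left(24 + G\right) \frac{1}{u + \left(u u + u\right)}} = \frac{7}{\left(24 + G\right) \frac{1}{u + \left(u^{2} + u\right)}} = \frac{7}{\left(24 + G\right) \frac{1}{u + \left(u + u^{2}\right)}} = \frac{7}{\left(24 + G\right) \frac{1}{u^{2} + 2 u}} = \frac{7}{\frac{1}{u^{2} + 2 u} \left(24 + G\right)} = 7 \frac{u^{2} + 2 u}{24 + G} = \frac{7 \left(u^{2} + 2 u\right)}{24 + G}$)
$\sqrt{R{\left(-30,17 \right)} - 564} - 1145 = \sqrt{7 \left(-30\right) \frac{1}{24 + 17} \left(2 - 30\right) - 564} - 1145 = \sqrt{7 \left(-30\right) \frac{1}{41} \left(-28\right) - 564} - 1145 = \sqrt{\frac{5880}{41} - 564} - 1145 = \sqrt{- \frac{17244}{41}} - 1145 = \frac{6 i \sqrt{19639}}{41} - 1145 = -1145 + \frac{6 i \sqrt{19639}}{41}$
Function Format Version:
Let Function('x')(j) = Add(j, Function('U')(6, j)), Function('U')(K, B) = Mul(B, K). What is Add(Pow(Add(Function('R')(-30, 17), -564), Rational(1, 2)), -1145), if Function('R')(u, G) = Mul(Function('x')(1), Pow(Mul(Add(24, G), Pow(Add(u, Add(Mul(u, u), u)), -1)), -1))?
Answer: Add(-1145, Mul(Rational(6, 41), I, Pow(19639, Rational(1, 2)))) ≈ Add(-1145.0, Mul(20.508, I))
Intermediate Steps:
Function('x')(j) = Mul(7, j) (Function('x')(j) = Add(j, Mul(j, 6)) = Add(j, Mul(6, j)) = Mul(7, j))
Function('R')(u, G) = Mul(7, Pow(Add(24, G), -1), Add(Pow(u, 2), Mul(2, u))) (Function('R')(u, G) = Mul(Mul(7, 1), Pow(Mul(Add(24, G), Pow(Add(u, Add(Mul(u, u), u)), -1)), -1)) = Mul(7, Pow(Mul(Add(24, G), Pow(Add(u, Add(Pow(u, 2), u)), -1)), -1)) = Mul(7, Pow(Mul(Add(24, G), Pow(Add(u, Add(u, Pow(u, 2))), -1)), -1)) = Mul(7, Pow(Mul(Add(24, G), Pow(Add(Pow(u, 2), Mul(2, u)), -1)), -1)) = Mul(7, Pow(Mul(Pow(Add(Pow(u, 2), Mul(2, u)), -1), Add(24, G)), -1)) = Mul(7, Mul(Pow(Add(24, G), -1), Add(Pow(u, 2), Mul(2, u)))) = Mul(7, Pow(Add(24, G), -1), Add(Pow(u, 2), Mul(2, u))))
Add(Pow(Add(Function('R')(-30, 17), -564), Rational(1, 2)), -1145) = Add(Pow(Add(Mul(7, -30, Pow(Add(24, 17), -1), Add(2, -30)), -564), Rational(1, 2)), -1145) = Add(Pow(Add(Mul(7, -30, Pow(41, -1), -28), -564), Rational(1, 2)), -1145) = Add(Pow(Add(Mul(7, -30, Rational(1, 41), -28), -564), Rational(1, 2)), -1145) = Add(Pow(Add(Rational(5880, 41), -564), Rational(1, 2)), -1145) = Add(Pow(Rational(-17244, 41), Rational(1, 2)), -1145) = Add(Mul(Rational(6, 41), I, Pow(19639, Rational(1, 2))), -1145) = Add(-1145, Mul(Rational(6, 41), I, Pow(19639, Rational(1, 2))))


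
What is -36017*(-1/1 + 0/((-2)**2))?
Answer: 36017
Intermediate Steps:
-36017*(-1/1 + 0/((-2)**2)) = -36017*(-1*1 + 0/4) = -36017*(-1 + 0*(1/4)) = -36017*(-1 + 0) = -36017*(-1) = 36017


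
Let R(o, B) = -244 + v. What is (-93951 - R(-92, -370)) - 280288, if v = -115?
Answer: -373880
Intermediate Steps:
R(o, B) = -359 (R(o, B) = -244 - 115 = -359)
(-93951 - R(-92, -370)) - 280288 = (-93951 - 1*(-359)) - 280288 = (-93951 + 359) - 280288 = -93592 - 280288 = -373880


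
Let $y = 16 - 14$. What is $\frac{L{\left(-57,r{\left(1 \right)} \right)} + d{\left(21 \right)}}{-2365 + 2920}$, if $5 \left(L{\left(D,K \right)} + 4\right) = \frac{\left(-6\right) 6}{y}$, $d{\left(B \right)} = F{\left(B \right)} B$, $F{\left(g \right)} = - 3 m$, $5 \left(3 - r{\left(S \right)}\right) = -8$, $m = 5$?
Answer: $- \frac{1613}{2775} \approx -0.58126$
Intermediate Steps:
$r{\left(S \right)} = \frac{23}{5}$ ($r{\left(S \right)} = 3 - - \frac{8}{5} = 3 + \frac{8}{5} = \frac{23}{5}$)
$F{\left(g \right)} = -15$ ($F{\left(g \right)} = \left(-3\right) 5 = -15$)
$d{\left(B \right)} = - 15 B$
$y = 2$
$L{\left(D,K \right)} = - \frac{38}{5}$ ($L{\left(D,K \right)} = -4 + \frac{\left(-6\right) 6 \cdot \frac{1}{2}}{5} = -4 + \frac{\left(-36\right) \frac{1}{2}}{5} = -4 + \frac{1}{5} \left(-18\right) = -4 - \frac{18}{5} = - \frac{38}{5}$)
$\frac{L{\left(-57,r{\left(1 \right)} \right)} + d{\left(21 \right)}}{-2365 + 2920} = \frac{- \frac{38}{5} - 315}{-2365 + 2920} = \frac{- \frac{38}{5} - 315}{555} = \left(- \frac{1613}{5}\right) \frac{1}{555} = - \frac{1613}{2775}$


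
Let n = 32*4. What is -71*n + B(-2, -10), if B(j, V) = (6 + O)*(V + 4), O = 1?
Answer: -9130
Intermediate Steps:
n = 128
B(j, V) = 28 + 7*V (B(j, V) = (6 + 1)*(V + 4) = 7*(4 + V) = 28 + 7*V)
-71*n + B(-2, -10) = -71*128 + (28 + 7*(-10)) = -9088 + (28 - 70) = -9088 - 42 = -9130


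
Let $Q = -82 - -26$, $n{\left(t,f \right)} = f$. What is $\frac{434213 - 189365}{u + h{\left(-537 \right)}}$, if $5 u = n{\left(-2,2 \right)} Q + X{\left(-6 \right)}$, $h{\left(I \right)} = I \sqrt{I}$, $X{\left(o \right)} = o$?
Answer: $- \frac{144460320}{3871367749} + \frac{3287084400 i \sqrt{537}}{3871367749} \approx -0.037315 + 19.676 i$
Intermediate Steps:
$h{\left(I \right)} = I^{\frac{3}{2}}$
$Q = -56$ ($Q = -82 + 26 = -56$)
$u = - \frac{118}{5}$ ($u = \frac{2 \left(-56\right) - 6}{5} = \frac{-112 - 6}{5} = \frac{1}{5} \left(-118\right) = - \frac{118}{5} \approx -23.6$)
$\frac{434213 - 189365}{u + h{\left(-537 \right)}} = \frac{434213 - 189365}{- \frac{118}{5} + \left(-537\right)^{\frac{3}{2}}} = \frac{244848}{- \frac{118}{5} - 537 i \sqrt{537}}$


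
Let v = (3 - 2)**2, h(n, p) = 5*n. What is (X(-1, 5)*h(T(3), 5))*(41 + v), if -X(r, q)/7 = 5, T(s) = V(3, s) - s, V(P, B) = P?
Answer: 0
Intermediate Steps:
T(s) = 3 - s
X(r, q) = -35 (X(r, q) = -7*5 = -35)
v = 1 (v = 1**2 = 1)
(X(-1, 5)*h(T(3), 5))*(41 + v) = (-175*(3 - 1*3))*(41 + 1) = -175*(3 - 3)*42 = -175*0*42 = -35*0*42 = 0*42 = 0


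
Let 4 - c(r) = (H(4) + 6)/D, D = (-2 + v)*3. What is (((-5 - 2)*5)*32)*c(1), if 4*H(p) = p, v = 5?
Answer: -32480/9 ≈ -3608.9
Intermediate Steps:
H(p) = p/4
D = 9 (D = (-2 + 5)*3 = 3*3 = 9)
c(r) = 29/9 (c(r) = 4 - ((¼)*4 + 6)/9 = 4 - (1 + 6)/9 = 4 - 7/9 = 29/9)
(((-5 - 2)*5)*32)*c(1) = (((-5 - 2)*5)*32)*(29/9) = (-7*5*32)*(29/9) = -35*32*(29/9) = -1120*29/9 = -32480/9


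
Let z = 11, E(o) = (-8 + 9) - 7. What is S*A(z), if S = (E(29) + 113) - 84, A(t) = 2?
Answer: 46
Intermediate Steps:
E(o) = -6 (E(o) = 1 - 7 = -6)
S = 23 (S = (-6 + 113) - 84 = 107 - 84 = 23)
S*A(z) = 23*2 = 46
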